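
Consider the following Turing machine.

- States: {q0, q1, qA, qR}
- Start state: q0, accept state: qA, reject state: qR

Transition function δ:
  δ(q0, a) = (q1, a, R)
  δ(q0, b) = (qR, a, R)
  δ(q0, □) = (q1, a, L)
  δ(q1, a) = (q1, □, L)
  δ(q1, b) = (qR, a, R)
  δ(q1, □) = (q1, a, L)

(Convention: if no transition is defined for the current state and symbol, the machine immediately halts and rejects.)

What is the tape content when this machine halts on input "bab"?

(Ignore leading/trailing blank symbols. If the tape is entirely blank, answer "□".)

Execution trace:
Initial: [q0]bab
Step 1: δ(q0, b) = (qR, a, R) → a[qR]ab

The machine reaches the reject state qR and halts.

Final tape (ignoring leading/trailing blanks): aab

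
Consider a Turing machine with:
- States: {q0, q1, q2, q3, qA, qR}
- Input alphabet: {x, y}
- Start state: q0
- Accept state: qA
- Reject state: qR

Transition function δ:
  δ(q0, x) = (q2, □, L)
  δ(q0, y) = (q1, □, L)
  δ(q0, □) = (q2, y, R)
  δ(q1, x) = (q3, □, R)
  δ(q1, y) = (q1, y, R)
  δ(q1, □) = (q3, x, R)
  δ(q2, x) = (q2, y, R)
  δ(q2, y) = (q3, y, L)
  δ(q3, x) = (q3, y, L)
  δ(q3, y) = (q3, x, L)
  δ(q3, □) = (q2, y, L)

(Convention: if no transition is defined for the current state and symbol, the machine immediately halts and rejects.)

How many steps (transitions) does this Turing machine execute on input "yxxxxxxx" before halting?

Execution trace:
Initial: [q0]yxxxxxxx
Step 1: δ(q0, y) = (q1, □, L) → [q1]□□xxxxxxx
Step 2: δ(q1, □) = (q3, x, R) → x[q3]□xxxxxxx
Step 3: δ(q3, □) = (q2, y, L) → [q2]xyxxxxxxx
Step 4: δ(q2, x) = (q2, y, R) → y[q2]yxxxxxxx
Step 5: δ(q2, y) = (q3, y, L) → [q3]yyxxxxxxx
Step 6: δ(q3, y) = (q3, x, L) → [q3]□xyxxxxxxx
Step 7: δ(q3, □) = (q2, y, L) → [q2]□yxyxxxxxxx

No transition is defined for δ(q2, □). By convention the machine halts and rejects.

The machine executed 7 steps before halting.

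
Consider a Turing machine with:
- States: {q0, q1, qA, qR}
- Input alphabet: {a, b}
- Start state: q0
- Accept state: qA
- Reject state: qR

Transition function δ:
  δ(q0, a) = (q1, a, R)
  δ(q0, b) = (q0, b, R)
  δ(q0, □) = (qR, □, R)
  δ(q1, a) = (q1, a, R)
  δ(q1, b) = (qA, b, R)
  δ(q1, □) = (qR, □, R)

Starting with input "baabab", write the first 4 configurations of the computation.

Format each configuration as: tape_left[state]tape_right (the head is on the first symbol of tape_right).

Transitions applied:
Step 1: δ(q0, b) = (q0, b, R)
Step 2: δ(q0, a) = (q1, a, R)
Step 3: δ(q1, a) = (q1, a, R)

The first 4 configurations are:
[q0]baabab ⊢ b[q0]aabab ⊢ ba[q1]abab ⊢ baa[q1]bab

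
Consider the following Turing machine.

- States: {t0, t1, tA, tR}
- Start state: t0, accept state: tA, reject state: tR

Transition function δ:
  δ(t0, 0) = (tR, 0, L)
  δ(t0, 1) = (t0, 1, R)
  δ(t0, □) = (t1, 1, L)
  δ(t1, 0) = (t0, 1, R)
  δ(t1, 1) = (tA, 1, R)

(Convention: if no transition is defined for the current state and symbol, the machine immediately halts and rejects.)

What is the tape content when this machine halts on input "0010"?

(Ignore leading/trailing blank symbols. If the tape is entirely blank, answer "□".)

Execution trace:
Initial: [t0]0010
Step 1: δ(t0, 0) = (tR, 0, L) → [tR]□0010

The machine reaches the reject state tR and halts.

Final tape (ignoring leading/trailing blanks): 0010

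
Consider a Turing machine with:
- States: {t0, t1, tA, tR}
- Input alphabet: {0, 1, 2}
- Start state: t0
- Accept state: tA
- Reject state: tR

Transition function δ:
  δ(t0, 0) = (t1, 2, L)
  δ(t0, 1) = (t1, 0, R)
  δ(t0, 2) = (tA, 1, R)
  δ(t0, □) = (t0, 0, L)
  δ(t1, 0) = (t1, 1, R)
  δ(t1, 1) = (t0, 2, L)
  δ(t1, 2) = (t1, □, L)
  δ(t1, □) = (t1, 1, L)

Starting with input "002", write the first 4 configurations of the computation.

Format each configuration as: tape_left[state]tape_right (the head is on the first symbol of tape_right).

Transitions applied:
Step 1: δ(t0, 0) = (t1, 2, L)
Step 2: δ(t1, □) = (t1, 1, L)
Step 3: δ(t1, □) = (t1, 1, L)

The first 4 configurations are:
[t0]002 ⊢ [t1]□202 ⊢ [t1]□1202 ⊢ [t1]□11202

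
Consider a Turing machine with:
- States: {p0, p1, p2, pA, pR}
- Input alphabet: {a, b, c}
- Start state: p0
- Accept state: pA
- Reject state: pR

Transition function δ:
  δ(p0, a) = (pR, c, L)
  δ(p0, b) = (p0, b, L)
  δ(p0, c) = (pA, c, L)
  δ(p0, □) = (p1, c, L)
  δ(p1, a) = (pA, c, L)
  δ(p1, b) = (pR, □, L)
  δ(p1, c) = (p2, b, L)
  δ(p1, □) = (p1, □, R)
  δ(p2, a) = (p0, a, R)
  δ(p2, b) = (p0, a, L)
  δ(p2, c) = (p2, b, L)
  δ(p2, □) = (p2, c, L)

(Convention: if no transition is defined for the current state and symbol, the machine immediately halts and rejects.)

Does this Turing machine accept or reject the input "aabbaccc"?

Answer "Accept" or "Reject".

Execution trace:
Initial: [p0]aabbaccc
Step 1: δ(p0, a) = (pR, c, L) → [pR]□cabbaccc

The machine reaches the reject state pR and halts.

Answer: Reject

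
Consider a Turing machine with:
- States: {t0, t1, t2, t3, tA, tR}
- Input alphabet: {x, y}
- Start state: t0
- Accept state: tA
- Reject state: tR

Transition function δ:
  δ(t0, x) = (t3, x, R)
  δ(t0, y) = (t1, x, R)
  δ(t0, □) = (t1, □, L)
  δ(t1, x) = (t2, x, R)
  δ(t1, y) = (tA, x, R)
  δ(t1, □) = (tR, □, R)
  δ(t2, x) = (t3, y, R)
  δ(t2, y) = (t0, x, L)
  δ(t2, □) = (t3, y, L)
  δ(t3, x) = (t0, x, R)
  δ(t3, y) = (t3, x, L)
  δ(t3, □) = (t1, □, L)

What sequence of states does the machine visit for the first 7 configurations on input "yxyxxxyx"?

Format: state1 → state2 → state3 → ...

Execution trace:
Initial: [t0]yxyxxxyx
Step 1: δ(t0, y) = (t1, x, R) → x[t1]xyxxxyx
Step 2: δ(t1, x) = (t2, x, R) → xx[t2]yxxxyx
Step 3: δ(t2, y) = (t0, x, L) → x[t0]xxxxxyx
Step 4: δ(t0, x) = (t3, x, R) → xx[t3]xxxxyx
Step 5: δ(t3, x) = (t0, x, R) → xxx[t0]xxxyx
Step 6: δ(t0, x) = (t3, x, R) → xxxx[t3]xxyx

State sequence: t0 → t1 → t2 → t0 → t3 → t0 → t3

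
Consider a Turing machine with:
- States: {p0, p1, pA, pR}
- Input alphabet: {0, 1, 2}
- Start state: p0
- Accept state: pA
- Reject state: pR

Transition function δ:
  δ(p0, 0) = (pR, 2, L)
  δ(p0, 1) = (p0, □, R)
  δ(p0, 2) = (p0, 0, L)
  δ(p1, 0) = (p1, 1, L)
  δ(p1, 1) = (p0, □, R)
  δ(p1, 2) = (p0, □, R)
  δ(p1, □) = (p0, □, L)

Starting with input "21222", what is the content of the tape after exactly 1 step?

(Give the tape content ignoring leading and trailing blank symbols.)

Execution trace:
Initial: [p0]21222
Step 1: δ(p0, 2) = (p0, 0, L) → [p0]□01222

No transition is defined for δ(p0, □). By convention the machine halts and rejects.

After 1 step, the tape (ignoring leading/trailing blanks) is: 01222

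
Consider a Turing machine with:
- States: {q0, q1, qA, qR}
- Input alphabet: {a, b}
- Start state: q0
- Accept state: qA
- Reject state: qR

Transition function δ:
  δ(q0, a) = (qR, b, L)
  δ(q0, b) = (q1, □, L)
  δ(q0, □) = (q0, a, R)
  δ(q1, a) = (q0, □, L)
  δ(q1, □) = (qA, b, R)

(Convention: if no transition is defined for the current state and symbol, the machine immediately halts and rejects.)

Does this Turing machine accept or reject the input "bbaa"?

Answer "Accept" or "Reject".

Execution trace:
Initial: [q0]bbaa
Step 1: δ(q0, b) = (q1, □, L) → [q1]□□baa
Step 2: δ(q1, □) = (qA, b, R) → b[qA]□baa

The machine reaches the accept state qA and halts.

Answer: Accept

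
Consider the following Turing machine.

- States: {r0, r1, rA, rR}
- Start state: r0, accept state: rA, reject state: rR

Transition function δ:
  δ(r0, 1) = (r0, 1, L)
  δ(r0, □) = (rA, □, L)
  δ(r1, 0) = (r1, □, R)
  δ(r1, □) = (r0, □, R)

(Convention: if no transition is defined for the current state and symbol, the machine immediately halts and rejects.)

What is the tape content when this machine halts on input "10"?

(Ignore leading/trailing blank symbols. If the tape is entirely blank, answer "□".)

Execution trace:
Initial: [r0]10
Step 1: δ(r0, 1) = (r0, 1, L) → [r0]□10
Step 2: δ(r0, □) = (rA, □, L) → [rA]□□10

The machine reaches the accept state rA and halts.

Final tape (ignoring leading/trailing blanks): 10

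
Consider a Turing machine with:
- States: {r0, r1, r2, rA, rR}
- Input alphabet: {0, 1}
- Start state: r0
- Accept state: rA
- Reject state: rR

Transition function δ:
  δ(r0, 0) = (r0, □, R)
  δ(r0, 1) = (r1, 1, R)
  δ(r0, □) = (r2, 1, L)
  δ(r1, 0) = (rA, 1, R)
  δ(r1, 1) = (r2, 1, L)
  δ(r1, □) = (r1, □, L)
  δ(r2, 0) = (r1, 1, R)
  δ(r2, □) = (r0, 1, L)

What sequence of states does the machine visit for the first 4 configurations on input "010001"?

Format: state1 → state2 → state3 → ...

Execution trace:
Initial: [r0]010001
Step 1: δ(r0, 0) = (r0, □, R) → □[r0]10001
Step 2: δ(r0, 1) = (r1, 1, R) → □1[r1]0001
Step 3: δ(r1, 0) = (rA, 1, R) → □11[rA]001

The machine reaches the accept state rA and halts.

State sequence: r0 → r0 → r1 → rA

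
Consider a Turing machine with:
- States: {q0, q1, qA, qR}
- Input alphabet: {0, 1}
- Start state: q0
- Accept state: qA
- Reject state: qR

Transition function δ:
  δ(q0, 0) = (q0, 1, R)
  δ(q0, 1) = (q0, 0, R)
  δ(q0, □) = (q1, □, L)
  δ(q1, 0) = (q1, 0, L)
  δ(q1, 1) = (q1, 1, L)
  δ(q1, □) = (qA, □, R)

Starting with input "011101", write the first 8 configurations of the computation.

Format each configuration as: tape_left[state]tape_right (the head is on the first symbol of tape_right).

Transitions applied:
Step 1: δ(q0, 0) = (q0, 1, R)
Step 2: δ(q0, 1) = (q0, 0, R)
Step 3: δ(q0, 1) = (q0, 0, R)
Step 4: δ(q0, 1) = (q0, 0, R)
Step 5: δ(q0, 0) = (q0, 1, R)
Step 6: δ(q0, 1) = (q0, 0, R)
Step 7: δ(q0, □) = (q1, □, L)

The first 8 configurations are:
[q0]011101 ⊢ 1[q0]11101 ⊢ 10[q0]1101 ⊢ 100[q0]101 ⊢ 1000[q0]01 ⊢ 10001[q0]1 ⊢ 100010[q0]□ ⊢ 10001[q1]0□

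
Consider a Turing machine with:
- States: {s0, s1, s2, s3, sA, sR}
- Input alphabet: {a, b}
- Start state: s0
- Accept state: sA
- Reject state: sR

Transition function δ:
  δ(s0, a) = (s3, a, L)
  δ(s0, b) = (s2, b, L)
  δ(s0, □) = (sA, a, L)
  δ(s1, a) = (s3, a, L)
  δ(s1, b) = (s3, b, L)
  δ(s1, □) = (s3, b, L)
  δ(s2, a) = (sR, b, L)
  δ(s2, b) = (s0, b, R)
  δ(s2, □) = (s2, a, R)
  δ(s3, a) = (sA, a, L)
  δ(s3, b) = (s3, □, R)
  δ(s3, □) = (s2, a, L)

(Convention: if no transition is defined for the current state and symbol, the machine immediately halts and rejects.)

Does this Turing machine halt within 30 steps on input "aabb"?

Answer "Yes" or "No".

Execution trace:
Initial: [s0]aabb
Step 1: δ(s0, a) = (s3, a, L) → [s3]□aabb
Step 2: δ(s3, □) = (s2, a, L) → [s2]□aaabb
Step 3: δ(s2, □) = (s2, a, R) → a[s2]aaabb
Step 4: δ(s2, a) = (sR, b, L) → [sR]abaabb

The machine reaches the reject state sR and halts.
The machine halted after 4 steps (within the 30-step bound).

Answer: Yes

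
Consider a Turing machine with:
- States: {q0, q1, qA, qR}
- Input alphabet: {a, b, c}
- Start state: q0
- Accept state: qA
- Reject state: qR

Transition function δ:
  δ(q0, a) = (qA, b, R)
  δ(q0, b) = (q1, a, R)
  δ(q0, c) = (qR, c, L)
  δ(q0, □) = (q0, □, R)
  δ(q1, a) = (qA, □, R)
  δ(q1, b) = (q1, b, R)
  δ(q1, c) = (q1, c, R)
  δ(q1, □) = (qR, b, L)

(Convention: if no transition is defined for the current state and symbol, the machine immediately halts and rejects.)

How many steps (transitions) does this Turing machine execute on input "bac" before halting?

Execution trace:
Initial: [q0]bac
Step 1: δ(q0, b) = (q1, a, R) → a[q1]ac
Step 2: δ(q1, a) = (qA, □, R) → a□[qA]c

The machine reaches the accept state qA and halts.

The machine executed 2 steps before halting.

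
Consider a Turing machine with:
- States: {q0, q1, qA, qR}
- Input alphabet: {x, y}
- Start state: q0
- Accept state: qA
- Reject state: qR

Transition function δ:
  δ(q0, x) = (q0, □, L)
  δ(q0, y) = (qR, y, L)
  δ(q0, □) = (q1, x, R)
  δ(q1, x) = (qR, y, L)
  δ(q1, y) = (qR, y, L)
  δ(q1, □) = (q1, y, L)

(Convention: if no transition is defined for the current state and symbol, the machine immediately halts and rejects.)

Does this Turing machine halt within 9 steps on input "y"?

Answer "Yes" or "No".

Execution trace:
Initial: [q0]y
Step 1: δ(q0, y) = (qR, y, L) → [qR]□y

The machine reaches the reject state qR and halts.
The machine halted after 1 step (within the 9-step bound).

Answer: Yes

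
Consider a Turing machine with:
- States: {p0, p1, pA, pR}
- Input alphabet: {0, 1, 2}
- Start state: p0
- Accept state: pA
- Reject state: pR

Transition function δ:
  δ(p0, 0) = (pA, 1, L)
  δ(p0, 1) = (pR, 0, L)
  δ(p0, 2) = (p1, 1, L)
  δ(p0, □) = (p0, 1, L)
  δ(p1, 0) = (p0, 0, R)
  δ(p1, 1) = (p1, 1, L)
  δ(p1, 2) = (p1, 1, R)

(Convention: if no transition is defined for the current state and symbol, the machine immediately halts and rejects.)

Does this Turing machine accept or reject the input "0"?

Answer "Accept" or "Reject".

Execution trace:
Initial: [p0]0
Step 1: δ(p0, 0) = (pA, 1, L) → [pA]□1

The machine reaches the accept state pA and halts.

Answer: Accept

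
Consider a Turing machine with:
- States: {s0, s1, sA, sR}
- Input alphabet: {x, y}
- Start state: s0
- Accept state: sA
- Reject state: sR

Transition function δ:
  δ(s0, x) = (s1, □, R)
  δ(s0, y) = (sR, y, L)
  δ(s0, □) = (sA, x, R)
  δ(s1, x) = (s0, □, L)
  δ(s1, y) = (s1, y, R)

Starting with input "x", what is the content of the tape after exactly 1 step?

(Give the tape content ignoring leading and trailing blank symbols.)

Execution trace:
Initial: [s0]x
Step 1: δ(s0, x) = (s1, □, R) → □[s1]□

No transition is defined for δ(s1, □). By convention the machine halts and rejects.

After 1 step, the tape (ignoring leading/trailing blanks) is: □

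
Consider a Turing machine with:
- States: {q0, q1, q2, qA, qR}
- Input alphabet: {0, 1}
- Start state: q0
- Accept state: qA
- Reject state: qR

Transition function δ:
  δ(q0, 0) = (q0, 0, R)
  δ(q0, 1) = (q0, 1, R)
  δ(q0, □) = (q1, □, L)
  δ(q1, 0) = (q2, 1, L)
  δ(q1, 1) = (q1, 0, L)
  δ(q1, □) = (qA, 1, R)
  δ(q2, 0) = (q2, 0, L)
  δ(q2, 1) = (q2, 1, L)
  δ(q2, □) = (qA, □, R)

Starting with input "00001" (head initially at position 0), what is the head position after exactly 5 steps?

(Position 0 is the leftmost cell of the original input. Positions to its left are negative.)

Execution trace (head position shown):
Step 0: [q0]00001  (head at position 0)
Step 1: move right → 0[q0]0001  (head at position 1)
Step 2: move right → 00[q0]001  (head at position 2)
Step 3: move right → 000[q0]01  (head at position 3)
Step 4: move right → 0000[q0]1  (head at position 4)
Step 5: move right → 00001[q0]□  (head at position 5)

After 5 steps, the head is at position 5.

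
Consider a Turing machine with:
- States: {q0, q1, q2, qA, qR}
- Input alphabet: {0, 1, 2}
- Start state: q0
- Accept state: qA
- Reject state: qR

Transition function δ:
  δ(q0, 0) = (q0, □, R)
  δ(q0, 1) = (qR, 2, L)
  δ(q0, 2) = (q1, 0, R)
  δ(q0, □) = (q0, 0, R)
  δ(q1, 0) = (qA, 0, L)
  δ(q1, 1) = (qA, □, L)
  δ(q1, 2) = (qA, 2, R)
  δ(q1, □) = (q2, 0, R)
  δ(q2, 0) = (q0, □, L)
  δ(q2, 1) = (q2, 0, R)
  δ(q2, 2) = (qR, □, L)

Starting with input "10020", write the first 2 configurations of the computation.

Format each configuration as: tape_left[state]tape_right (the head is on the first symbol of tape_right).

Transitions applied:
Step 1: δ(q0, 1) = (qR, 2, L)

The first 2 configurations are:
[q0]10020 ⊢ [qR]□20020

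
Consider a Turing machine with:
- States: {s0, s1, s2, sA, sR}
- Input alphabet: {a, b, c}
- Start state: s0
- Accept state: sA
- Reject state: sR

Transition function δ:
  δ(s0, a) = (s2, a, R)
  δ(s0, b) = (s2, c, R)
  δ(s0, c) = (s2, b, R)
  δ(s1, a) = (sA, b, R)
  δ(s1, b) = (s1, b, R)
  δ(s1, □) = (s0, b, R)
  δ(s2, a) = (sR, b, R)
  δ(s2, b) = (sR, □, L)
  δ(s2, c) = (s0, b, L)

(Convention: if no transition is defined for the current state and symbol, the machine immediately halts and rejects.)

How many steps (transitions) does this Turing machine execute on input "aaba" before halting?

Execution trace:
Initial: [s0]aaba
Step 1: δ(s0, a) = (s2, a, R) → a[s2]aba
Step 2: δ(s2, a) = (sR, b, R) → ab[sR]ba

The machine reaches the reject state sR and halts.

The machine executed 2 steps before halting.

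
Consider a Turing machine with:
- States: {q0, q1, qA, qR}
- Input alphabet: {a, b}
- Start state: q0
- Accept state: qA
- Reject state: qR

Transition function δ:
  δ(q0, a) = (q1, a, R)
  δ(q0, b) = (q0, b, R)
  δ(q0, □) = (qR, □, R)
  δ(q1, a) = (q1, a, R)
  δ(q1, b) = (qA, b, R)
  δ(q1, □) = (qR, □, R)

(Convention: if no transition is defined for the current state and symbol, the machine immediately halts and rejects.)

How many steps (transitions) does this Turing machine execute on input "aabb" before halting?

Execution trace:
Initial: [q0]aabb
Step 1: δ(q0, a) = (q1, a, R) → a[q1]abb
Step 2: δ(q1, a) = (q1, a, R) → aa[q1]bb
Step 3: δ(q1, b) = (qA, b, R) → aab[qA]b

The machine reaches the accept state qA and halts.

The machine executed 3 steps before halting.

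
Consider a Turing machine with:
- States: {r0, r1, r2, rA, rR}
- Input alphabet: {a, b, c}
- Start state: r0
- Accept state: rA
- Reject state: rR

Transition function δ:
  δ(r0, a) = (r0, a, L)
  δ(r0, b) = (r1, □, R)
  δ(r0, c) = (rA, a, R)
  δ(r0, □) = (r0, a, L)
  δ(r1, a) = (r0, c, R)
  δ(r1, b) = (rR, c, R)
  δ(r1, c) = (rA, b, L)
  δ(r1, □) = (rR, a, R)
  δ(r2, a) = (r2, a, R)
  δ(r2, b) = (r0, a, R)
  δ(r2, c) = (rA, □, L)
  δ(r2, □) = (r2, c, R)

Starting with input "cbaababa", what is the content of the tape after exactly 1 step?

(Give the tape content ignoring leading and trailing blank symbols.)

Execution trace:
Initial: [r0]cbaababa
Step 1: δ(r0, c) = (rA, a, R) → a[rA]baababa

The machine reaches the accept state rA and halts.

After 1 step, the tape (ignoring leading/trailing blanks) is: abaababa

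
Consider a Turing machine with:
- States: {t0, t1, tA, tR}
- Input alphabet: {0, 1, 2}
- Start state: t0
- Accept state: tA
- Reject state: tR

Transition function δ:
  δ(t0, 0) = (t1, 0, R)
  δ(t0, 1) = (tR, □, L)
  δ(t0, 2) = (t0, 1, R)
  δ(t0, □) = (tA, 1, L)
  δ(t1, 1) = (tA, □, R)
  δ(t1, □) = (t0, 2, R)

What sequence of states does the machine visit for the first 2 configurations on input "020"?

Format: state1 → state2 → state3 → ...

Execution trace:
Initial: [t0]020
Step 1: δ(t0, 0) = (t1, 0, R) → 0[t1]20

No transition is defined for δ(t1, 2). By convention the machine halts and rejects.

State sequence: t0 → t1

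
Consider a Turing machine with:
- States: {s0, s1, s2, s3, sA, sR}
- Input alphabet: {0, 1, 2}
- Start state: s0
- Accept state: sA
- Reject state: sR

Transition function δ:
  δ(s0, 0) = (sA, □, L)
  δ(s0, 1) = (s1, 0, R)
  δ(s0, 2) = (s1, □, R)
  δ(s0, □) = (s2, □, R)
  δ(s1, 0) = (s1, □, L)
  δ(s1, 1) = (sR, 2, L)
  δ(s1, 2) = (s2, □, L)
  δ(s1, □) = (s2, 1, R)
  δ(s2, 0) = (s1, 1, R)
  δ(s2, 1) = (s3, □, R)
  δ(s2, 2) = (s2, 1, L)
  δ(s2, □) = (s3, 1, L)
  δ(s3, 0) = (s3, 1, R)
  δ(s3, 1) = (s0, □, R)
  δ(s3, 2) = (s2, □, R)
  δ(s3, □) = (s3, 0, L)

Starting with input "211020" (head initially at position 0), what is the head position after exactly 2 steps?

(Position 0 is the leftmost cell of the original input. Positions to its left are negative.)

Execution trace (head position shown):
Step 0: [s0]211020  (head at position 0)
Step 1: move right → □[s1]11020  (head at position 1)
Step 2: move left → [sR]□21020  (head at position 0)

After 2 steps, the head is at position 0.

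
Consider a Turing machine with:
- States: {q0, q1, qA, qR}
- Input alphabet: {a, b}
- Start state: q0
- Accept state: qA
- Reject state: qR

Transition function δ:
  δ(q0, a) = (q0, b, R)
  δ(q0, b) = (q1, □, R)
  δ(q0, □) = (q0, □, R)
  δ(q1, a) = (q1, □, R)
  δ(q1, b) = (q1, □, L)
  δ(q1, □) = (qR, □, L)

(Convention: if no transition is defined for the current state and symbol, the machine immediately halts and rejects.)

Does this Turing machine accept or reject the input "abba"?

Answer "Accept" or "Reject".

Execution trace:
Initial: [q0]abba
Step 1: δ(q0, a) = (q0, b, R) → b[q0]bba
Step 2: δ(q0, b) = (q1, □, R) → b□[q1]ba
Step 3: δ(q1, b) = (q1, □, L) → b[q1]□□a
Step 4: δ(q1, □) = (qR, □, L) → [qR]b□□a

The machine reaches the reject state qR and halts.

Answer: Reject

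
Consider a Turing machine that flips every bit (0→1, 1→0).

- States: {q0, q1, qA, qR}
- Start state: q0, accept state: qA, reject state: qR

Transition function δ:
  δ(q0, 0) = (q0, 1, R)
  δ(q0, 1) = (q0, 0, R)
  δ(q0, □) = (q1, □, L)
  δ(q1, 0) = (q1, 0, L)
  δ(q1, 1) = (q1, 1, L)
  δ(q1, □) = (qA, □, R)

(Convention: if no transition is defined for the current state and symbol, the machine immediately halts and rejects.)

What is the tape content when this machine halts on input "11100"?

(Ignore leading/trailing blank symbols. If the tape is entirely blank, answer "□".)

Execution trace:
Initial: [q0]11100
Step 1: δ(q0, 1) = (q0, 0, R) → 0[q0]1100
Step 2: δ(q0, 1) = (q0, 0, R) → 00[q0]100
Step 3: δ(q0, 1) = (q0, 0, R) → 000[q0]00
Step 4: δ(q0, 0) = (q0, 1, R) → 0001[q0]0
Step 5: δ(q0, 0) = (q0, 1, R) → 00011[q0]□
Step 6: δ(q0, □) = (q1, □, L) → 0001[q1]1□
Step 7: δ(q1, 1) = (q1, 1, L) → 000[q1]11□
Step 8: δ(q1, 1) = (q1, 1, L) → 00[q1]011□
Step 9: δ(q1, 0) = (q1, 0, L) → 0[q1]0011□
Step 10: δ(q1, 0) = (q1, 0, L) → [q1]00011□
Step 11: δ(q1, 0) = (q1, 0, L) → [q1]□00011□
Step 12: δ(q1, □) = (qA, □, R) → □[qA]00011□

The machine reaches the accept state qA and halts.

Final tape (ignoring leading/trailing blanks): 00011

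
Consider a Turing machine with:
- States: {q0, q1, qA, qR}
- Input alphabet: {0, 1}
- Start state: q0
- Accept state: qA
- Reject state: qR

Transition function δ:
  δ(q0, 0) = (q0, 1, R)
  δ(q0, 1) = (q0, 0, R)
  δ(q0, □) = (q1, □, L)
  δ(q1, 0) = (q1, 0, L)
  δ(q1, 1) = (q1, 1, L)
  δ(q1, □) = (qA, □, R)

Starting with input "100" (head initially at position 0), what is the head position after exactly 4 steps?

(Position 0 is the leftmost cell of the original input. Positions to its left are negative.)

Execution trace (head position shown):
Step 0: [q0]100  (head at position 0)
Step 1: move right → 0[q0]00  (head at position 1)
Step 2: move right → 01[q0]0  (head at position 2)
Step 3: move right → 011[q0]□  (head at position 3)
Step 4: move left → 01[q1]1□  (head at position 2)

After 4 steps, the head is at position 2.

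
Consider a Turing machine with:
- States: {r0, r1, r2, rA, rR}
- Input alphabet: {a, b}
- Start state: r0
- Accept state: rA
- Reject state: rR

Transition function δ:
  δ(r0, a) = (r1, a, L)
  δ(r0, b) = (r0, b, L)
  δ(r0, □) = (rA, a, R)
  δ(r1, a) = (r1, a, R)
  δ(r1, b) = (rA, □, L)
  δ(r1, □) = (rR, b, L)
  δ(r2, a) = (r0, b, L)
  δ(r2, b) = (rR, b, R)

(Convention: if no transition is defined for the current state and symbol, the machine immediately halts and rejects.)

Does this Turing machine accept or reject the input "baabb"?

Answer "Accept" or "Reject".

Execution trace:
Initial: [r0]baabb
Step 1: δ(r0, b) = (r0, b, L) → [r0]□baabb
Step 2: δ(r0, □) = (rA, a, R) → a[rA]baabb

The machine reaches the accept state rA and halts.

Answer: Accept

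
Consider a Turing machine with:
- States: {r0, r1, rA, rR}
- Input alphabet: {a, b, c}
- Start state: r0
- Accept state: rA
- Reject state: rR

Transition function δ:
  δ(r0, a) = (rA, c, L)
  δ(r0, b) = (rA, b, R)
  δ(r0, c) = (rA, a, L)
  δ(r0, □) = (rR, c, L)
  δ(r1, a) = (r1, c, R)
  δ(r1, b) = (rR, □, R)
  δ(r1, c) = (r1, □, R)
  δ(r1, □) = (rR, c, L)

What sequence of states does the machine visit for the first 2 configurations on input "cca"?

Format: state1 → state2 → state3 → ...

Execution trace:
Initial: [r0]cca
Step 1: δ(r0, c) = (rA, a, L) → [rA]□aca

The machine reaches the accept state rA and halts.

State sequence: r0 → rA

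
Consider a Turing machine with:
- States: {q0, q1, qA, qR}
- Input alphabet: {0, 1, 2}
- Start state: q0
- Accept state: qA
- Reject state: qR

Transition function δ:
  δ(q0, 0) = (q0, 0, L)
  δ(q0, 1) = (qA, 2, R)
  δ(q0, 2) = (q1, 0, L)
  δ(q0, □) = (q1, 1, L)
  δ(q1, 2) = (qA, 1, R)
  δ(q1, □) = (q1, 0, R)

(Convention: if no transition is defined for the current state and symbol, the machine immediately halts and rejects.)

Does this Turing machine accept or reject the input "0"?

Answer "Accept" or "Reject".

Execution trace:
Initial: [q0]0
Step 1: δ(q0, 0) = (q0, 0, L) → [q0]□0
Step 2: δ(q0, □) = (q1, 1, L) → [q1]□10
Step 3: δ(q1, □) = (q1, 0, R) → 0[q1]10

No transition is defined for δ(q1, 1). By convention the machine halts and rejects.

Answer: Reject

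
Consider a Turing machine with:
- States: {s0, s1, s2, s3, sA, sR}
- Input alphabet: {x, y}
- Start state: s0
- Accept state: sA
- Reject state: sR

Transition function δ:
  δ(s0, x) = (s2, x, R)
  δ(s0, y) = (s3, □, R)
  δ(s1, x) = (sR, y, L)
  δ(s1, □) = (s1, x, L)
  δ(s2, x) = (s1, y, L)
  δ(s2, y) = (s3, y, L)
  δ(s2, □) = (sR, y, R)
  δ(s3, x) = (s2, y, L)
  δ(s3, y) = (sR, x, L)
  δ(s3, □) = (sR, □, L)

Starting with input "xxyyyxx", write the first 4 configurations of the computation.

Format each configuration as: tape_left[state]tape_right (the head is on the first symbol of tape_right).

Transitions applied:
Step 1: δ(s0, x) = (s2, x, R)
Step 2: δ(s2, x) = (s1, y, L)
Step 3: δ(s1, x) = (sR, y, L)

The first 4 configurations are:
[s0]xxyyyxx ⊢ x[s2]xyyyxx ⊢ [s1]xyyyyxx ⊢ [sR]□yyyyyxx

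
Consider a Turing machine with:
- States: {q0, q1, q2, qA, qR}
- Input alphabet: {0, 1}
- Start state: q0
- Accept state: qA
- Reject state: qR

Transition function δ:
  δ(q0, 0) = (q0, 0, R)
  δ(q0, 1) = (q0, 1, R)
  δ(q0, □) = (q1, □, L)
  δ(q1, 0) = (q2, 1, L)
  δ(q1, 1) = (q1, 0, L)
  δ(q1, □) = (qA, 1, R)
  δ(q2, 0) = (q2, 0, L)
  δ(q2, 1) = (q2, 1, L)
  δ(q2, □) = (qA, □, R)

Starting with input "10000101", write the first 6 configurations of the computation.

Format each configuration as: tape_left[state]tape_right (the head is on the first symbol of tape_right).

Transitions applied:
Step 1: δ(q0, 1) = (q0, 1, R)
Step 2: δ(q0, 0) = (q0, 0, R)
Step 3: δ(q0, 0) = (q0, 0, R)
Step 4: δ(q0, 0) = (q0, 0, R)
Step 5: δ(q0, 0) = (q0, 0, R)

The first 6 configurations are:
[q0]10000101 ⊢ 1[q0]0000101 ⊢ 10[q0]000101 ⊢ 100[q0]00101 ⊢ 1000[q0]0101 ⊢ 10000[q0]101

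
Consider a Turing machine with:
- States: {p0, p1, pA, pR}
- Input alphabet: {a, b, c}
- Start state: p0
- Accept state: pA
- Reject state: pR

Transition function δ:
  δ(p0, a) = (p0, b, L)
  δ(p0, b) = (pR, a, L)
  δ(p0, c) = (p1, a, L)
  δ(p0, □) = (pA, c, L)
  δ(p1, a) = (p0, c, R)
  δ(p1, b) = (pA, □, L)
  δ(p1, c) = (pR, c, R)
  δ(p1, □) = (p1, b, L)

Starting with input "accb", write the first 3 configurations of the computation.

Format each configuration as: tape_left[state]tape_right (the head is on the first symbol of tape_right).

Transitions applied:
Step 1: δ(p0, a) = (p0, b, L)
Step 2: δ(p0, □) = (pA, c, L)

The first 3 configurations are:
[p0]accb ⊢ [p0]□bccb ⊢ [pA]□cbccb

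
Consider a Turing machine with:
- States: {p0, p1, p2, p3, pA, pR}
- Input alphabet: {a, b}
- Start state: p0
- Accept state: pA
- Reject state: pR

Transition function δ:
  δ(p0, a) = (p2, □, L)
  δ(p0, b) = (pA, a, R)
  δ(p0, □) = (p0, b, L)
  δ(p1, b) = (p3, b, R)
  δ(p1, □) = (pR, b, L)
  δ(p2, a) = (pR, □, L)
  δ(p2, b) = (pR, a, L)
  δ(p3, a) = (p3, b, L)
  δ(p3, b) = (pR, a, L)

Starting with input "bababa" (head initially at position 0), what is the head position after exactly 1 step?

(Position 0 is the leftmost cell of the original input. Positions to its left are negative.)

Execution trace (head position shown):
Step 0: [p0]bababa  (head at position 0)
Step 1: move right → a[pA]ababa  (head at position 1)

After 1 step, the head is at position 1.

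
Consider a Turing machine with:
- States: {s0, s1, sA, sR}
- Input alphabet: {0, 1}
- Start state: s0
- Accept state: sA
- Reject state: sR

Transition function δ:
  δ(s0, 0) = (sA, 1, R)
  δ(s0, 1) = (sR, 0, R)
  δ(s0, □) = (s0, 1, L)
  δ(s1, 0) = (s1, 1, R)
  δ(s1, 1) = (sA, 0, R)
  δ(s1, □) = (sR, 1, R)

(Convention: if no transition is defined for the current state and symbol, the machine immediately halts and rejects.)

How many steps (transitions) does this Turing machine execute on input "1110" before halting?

Execution trace:
Initial: [s0]1110
Step 1: δ(s0, 1) = (sR, 0, R) → 0[sR]110

The machine reaches the reject state sR and halts.

The machine executed 1 step before halting.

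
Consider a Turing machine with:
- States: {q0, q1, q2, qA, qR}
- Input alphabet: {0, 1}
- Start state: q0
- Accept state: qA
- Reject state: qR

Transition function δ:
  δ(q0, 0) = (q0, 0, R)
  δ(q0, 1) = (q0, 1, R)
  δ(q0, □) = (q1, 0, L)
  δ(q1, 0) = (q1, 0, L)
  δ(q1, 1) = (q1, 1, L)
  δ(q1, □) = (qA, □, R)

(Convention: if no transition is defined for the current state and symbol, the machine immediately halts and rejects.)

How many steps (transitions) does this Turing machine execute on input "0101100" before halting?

Execution trace:
Initial: [q0]0101100
Step 1: δ(q0, 0) = (q0, 0, R) → 0[q0]101100
Step 2: δ(q0, 1) = (q0, 1, R) → 01[q0]01100
Step 3: δ(q0, 0) = (q0, 0, R) → 010[q0]1100
Step 4: δ(q0, 1) = (q0, 1, R) → 0101[q0]100
Step 5: δ(q0, 1) = (q0, 1, R) → 01011[q0]00
Step 6: δ(q0, 0) = (q0, 0, R) → 010110[q0]0
Step 7: δ(q0, 0) = (q0, 0, R) → 0101100[q0]□
Step 8: δ(q0, □) = (q1, 0, L) → 010110[q1]00
Step 9: δ(q1, 0) = (q1, 0, L) → 01011[q1]000
Step 10: δ(q1, 0) = (q1, 0, L) → 0101[q1]1000
Step 11: δ(q1, 1) = (q1, 1, L) → 010[q1]11000
Step 12: δ(q1, 1) = (q1, 1, L) → 01[q1]011000
Step 13: δ(q1, 0) = (q1, 0, L) → 0[q1]1011000
Step 14: δ(q1, 1) = (q1, 1, L) → [q1]01011000
Step 15: δ(q1, 0) = (q1, 0, L) → [q1]□01011000
Step 16: δ(q1, □) = (qA, □, R) → □[qA]01011000

The machine reaches the accept state qA and halts.

The machine executed 16 steps before halting.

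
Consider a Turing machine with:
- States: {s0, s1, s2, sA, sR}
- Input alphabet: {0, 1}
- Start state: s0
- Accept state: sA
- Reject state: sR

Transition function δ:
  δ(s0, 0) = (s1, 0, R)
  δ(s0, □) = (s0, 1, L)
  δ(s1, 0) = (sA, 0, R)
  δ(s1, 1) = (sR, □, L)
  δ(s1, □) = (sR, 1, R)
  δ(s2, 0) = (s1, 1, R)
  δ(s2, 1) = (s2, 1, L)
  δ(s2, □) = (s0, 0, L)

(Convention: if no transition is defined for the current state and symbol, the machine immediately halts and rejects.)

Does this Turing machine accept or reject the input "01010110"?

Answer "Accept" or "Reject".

Execution trace:
Initial: [s0]01010110
Step 1: δ(s0, 0) = (s1, 0, R) → 0[s1]1010110
Step 2: δ(s1, 1) = (sR, □, L) → [sR]0□010110

The machine reaches the reject state sR and halts.

Answer: Reject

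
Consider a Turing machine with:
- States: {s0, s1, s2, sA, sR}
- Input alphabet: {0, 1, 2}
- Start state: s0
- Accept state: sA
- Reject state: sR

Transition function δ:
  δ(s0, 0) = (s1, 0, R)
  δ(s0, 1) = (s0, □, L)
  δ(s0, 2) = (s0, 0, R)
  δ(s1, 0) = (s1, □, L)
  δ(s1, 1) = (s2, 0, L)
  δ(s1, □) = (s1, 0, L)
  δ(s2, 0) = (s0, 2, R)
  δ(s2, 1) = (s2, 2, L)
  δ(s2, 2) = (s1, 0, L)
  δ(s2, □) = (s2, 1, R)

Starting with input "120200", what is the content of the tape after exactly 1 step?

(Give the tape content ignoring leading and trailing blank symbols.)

Execution trace:
Initial: [s0]120200
Step 1: δ(s0, 1) = (s0, □, L) → [s0]□□20200

No transition is defined for δ(s0, □). By convention the machine halts and rejects.

After 1 step, the tape (ignoring leading/trailing blanks) is: 20200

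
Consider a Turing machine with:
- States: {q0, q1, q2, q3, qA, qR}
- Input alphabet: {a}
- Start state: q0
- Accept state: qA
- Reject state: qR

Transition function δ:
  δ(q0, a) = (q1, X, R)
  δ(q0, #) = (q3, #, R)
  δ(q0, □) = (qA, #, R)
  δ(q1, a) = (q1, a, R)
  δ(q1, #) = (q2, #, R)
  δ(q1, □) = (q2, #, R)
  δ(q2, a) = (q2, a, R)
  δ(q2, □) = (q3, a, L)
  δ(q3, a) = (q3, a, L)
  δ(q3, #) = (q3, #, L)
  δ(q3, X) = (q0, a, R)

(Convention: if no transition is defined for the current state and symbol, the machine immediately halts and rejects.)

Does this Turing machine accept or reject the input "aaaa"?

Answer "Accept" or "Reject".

Execution trace:
Initial: [q0]aaaa
Step 1: δ(q0, a) = (q1, X, R) → X[q1]aaa
Step 2: δ(q1, a) = (q1, a, R) → Xa[q1]aa
Step 3: δ(q1, a) = (q1, a, R) → Xaa[q1]a
Step 4: δ(q1, a) = (q1, a, R) → Xaaa[q1]□
Step 5: δ(q1, □) = (q2, #, R) → Xaaa#[q2]□
Step 6: δ(q2, □) = (q3, a, L) → Xaaa[q3]#a
Step 7: δ(q3, #) = (q3, #, L) → Xaa[q3]a#a
Step 8: δ(q3, a) = (q3, a, L) → Xa[q3]aa#a
Step 9: δ(q3, a) = (q3, a, L) → X[q3]aaa#a
Step 10: δ(q3, a) = (q3, a, L) → [q3]Xaaa#a
Step 11: δ(q3, X) = (q0, a, R) → a[q0]aaa#a
Step 12: δ(q0, a) = (q1, X, R) → aX[q1]aa#a
Step 13: δ(q1, a) = (q1, a, R) → aXa[q1]a#a
Step 14: δ(q1, a) = (q1, a, R) → aXaa[q1]#a
Step 15: δ(q1, #) = (q2, #, R) → aXaa#[q2]a
Step 16: δ(q2, a) = (q2, a, R) → aXaa#a[q2]□
Step 17: δ(q2, □) = (q3, a, L) → aXaa#[q3]aa
Step 18: δ(q3, a) = (q3, a, L) → aXaa[q3]#aa
Step 19: δ(q3, #) = (q3, #, L) → aXa[q3]a#aa
Step 20: δ(q3, a) = (q3, a, L) → aX[q3]aa#aa
Step 21: δ(q3, a) = (q3, a, L) → a[q3]Xaa#aa
Step 22: δ(q3, X) = (q0, a, R) → aa[q0]aa#aa
Step 23: δ(q0, a) = (q1, X, R) → aaX[q1]a#aa
Step 24: δ(q1, a) = (q1, a, R) → aaXa[q1]#aa
Step 25: δ(q1, #) = (q2, #, R) → aaXa#[q2]aa
Step 26: δ(q2, a) = (q2, a, R) → aaXa#a[q2]a
Step 27: δ(q2, a) = (q2, a, R) → aaXa#aa[q2]□
Step 28: δ(q2, □) = (q3, a, L) → aaXa#a[q3]aa
Step 29: δ(q3, a) = (q3, a, L) → aaXa#[q3]aaa
Step 30: δ(q3, a) = (q3, a, L) → aaXa[q3]#aaa
Step 31: δ(q3, #) = (q3, #, L) → aaX[q3]a#aaa
Step 32: δ(q3, a) = (q3, a, L) → aa[q3]Xa#aaa
Step 33: δ(q3, X) = (q0, a, R) → aaa[q0]a#aaa
Step 34: δ(q0, a) = (q1, X, R) → aaaX[q1]#aaa
Step 35: δ(q1, #) = (q2, #, R) → aaaX#[q2]aaa
Step 36: δ(q2, a) = (q2, a, R) → aaaX#a[q2]aa
Step 37: δ(q2, a) = (q2, a, R) → aaaX#aa[q2]a
Step 38: δ(q2, a) = (q2, a, R) → aaaX#aaa[q2]□
Step 39: δ(q2, □) = (q3, a, L) → aaaX#aa[q3]aa
Step 40: δ(q3, a) = (q3, a, L) → aaaX#a[q3]aaa
Step 41: δ(q3, a) = (q3, a, L) → aaaX#[q3]aaaa
Step 42: δ(q3, a) = (q3, a, L) → aaaX[q3]#aaaa
Step 43: δ(q3, #) = (q3, #, L) → aaa[q3]X#aaaa
Step 44: δ(q3, X) = (q0, a, R) → aaaa[q0]#aaaa
Step 45: δ(q0, #) = (q3, #, R) → aaaa#[q3]aaaa
Step 46: δ(q3, a) = (q3, a, L) → aaaa[q3]#aaaa
Step 47: δ(q3, #) = (q3, #, L) → aaa[q3]a#aaaa
Step 48: δ(q3, a) = (q3, a, L) → aa[q3]aa#aaaa
Step 49: δ(q3, a) = (q3, a, L) → a[q3]aaa#aaaa
Step 50: δ(q3, a) = (q3, a, L) → [q3]aaaa#aaaa
Step 51: δ(q3, a) = (q3, a, L) → [q3]□aaaa#aaaa

No transition is defined for δ(q3, □). By convention the machine halts and rejects.

Answer: Reject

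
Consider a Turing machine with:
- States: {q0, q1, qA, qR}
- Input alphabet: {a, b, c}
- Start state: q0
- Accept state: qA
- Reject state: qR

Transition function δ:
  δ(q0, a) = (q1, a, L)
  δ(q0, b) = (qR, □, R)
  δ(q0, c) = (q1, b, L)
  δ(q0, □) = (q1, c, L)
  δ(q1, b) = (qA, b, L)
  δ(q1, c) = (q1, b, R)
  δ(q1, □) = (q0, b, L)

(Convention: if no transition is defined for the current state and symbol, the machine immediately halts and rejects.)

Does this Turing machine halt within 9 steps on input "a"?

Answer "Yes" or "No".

Execution trace:
Initial: [q0]a
Step 1: δ(q0, a) = (q1, a, L) → [q1]□a
Step 2: δ(q1, □) = (q0, b, L) → [q0]□ba
Step 3: δ(q0, □) = (q1, c, L) → [q1]□cba
Step 4: δ(q1, □) = (q0, b, L) → [q0]□bcba
Step 5: δ(q0, □) = (q1, c, L) → [q1]□cbcba
Step 6: δ(q1, □) = (q0, b, L) → [q0]□bcbcba
Step 7: δ(q0, □) = (q1, c, L) → [q1]□cbcbcba
Step 8: δ(q1, □) = (q0, b, L) → [q0]□bcbcbcba
Step 9: δ(q0, □) = (q1, c, L) → [q1]□cbcbcbcba

The machine has not reached a halting state after 9 steps.
The machine did not halt within the 9-step bound.

Answer: No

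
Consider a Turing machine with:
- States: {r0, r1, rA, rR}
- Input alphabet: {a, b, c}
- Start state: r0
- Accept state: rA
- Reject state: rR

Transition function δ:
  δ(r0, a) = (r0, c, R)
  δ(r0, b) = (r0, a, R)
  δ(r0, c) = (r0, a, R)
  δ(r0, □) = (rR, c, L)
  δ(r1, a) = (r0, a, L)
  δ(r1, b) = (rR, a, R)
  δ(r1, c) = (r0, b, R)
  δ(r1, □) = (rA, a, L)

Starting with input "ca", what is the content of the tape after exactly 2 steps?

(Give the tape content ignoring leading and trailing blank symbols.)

Execution trace:
Initial: [r0]ca
Step 1: δ(r0, c) = (r0, a, R) → a[r0]a
Step 2: δ(r0, a) = (r0, c, R) → ac[r0]□

After 2 steps, the tape (ignoring leading/trailing blanks) is: ac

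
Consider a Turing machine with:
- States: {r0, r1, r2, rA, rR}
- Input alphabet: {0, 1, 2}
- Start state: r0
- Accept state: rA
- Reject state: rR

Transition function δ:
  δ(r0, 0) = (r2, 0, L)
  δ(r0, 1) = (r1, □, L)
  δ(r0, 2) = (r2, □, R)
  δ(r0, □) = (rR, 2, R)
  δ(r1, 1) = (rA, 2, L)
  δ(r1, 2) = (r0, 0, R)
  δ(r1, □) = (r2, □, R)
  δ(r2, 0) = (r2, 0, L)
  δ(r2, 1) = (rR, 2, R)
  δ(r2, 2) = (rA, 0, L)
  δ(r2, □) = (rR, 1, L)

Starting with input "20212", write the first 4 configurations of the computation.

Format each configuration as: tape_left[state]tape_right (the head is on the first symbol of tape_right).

Transitions applied:
Step 1: δ(r0, 2) = (r2, □, R)
Step 2: δ(r2, 0) = (r2, 0, L)
Step 3: δ(r2, □) = (rR, 1, L)

The first 4 configurations are:
[r0]20212 ⊢ □[r2]0212 ⊢ [r2]□0212 ⊢ [rR]□10212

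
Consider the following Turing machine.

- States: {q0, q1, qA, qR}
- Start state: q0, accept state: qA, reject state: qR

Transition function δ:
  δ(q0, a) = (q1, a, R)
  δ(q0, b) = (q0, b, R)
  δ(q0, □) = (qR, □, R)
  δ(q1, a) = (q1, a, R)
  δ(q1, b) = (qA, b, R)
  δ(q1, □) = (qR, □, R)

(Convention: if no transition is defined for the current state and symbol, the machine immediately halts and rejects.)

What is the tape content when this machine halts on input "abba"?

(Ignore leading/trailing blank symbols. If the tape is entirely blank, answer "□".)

Execution trace:
Initial: [q0]abba
Step 1: δ(q0, a) = (q1, a, R) → a[q1]bba
Step 2: δ(q1, b) = (qA, b, R) → ab[qA]ba

The machine reaches the accept state qA and halts.

Final tape (ignoring leading/trailing blanks): abba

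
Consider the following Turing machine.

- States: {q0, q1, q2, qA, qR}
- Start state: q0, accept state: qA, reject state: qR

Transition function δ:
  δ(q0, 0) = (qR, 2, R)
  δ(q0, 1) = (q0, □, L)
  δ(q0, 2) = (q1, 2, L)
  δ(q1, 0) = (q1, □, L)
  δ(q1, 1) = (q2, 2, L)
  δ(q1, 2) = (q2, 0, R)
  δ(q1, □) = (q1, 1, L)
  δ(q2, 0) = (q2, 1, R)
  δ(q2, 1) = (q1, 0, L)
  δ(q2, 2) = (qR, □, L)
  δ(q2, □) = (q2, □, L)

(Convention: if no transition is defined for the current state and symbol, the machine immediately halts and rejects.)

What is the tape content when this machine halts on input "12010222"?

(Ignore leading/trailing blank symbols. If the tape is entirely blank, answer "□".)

Execution trace:
Initial: [q0]12010222
Step 1: δ(q0, 1) = (q0, □, L) → [q0]□□2010222

No transition is defined for δ(q0, □). By convention the machine halts and rejects.

Final tape (ignoring leading/trailing blanks): 2010222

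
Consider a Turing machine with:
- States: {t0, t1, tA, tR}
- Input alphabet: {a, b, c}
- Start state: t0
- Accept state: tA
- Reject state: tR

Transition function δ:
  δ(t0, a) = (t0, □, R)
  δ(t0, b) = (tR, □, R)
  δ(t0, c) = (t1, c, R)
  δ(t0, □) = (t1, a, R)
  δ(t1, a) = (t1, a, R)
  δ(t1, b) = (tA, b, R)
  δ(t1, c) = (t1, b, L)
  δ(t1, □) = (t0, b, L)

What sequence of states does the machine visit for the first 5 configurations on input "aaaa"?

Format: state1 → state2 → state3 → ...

Execution trace:
Initial: [t0]aaaa
Step 1: δ(t0, a) = (t0, □, R) → □[t0]aaa
Step 2: δ(t0, a) = (t0, □, R) → □□[t0]aa
Step 3: δ(t0, a) = (t0, □, R) → □□□[t0]a
Step 4: δ(t0, a) = (t0, □, R) → □□□□[t0]□

State sequence: t0 → t0 → t0 → t0 → t0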